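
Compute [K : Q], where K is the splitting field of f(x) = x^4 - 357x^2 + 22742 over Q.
[K : Q] = 4

Solving the quadratic in x^2: x^2 = (357 ± √(357^2 - 4·22742))/2 = (357 ± √36481)/2 = (357 ± 191)/2, giving x^2 = 83 or x^2 = 274. So f(x) = (x^2 - 83)(x^2 - 274) and the roots of f are ±√83, ±√274. Hence the splitting field is K = Q(√83, √274). Since 83 and 274 are distinct squarefree integers > 1, their product 22742 is not a perfect square, so √274 ∉ Q(√83). By the tower law [K:Q] = [Q(√83,√274):Q(√83)] · [Q(√83):Q] = 2 · 2 = 4.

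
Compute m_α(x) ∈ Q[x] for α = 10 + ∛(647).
m_α(x) = x^3 - 30x^2 + 300x - 1647

Set β = α - 10 = ∛(647), so β^3 = 647. Then (α - 10)^3 - 647 = 0, i.e. α is a root of g(x) = (x - 10)^3 - 647 = x^3 - 30x^2 + 300x - 1647. Since g(x) = h(x - 10) where h(x) = x^3 - 647, and h is irreducible over Q (because 647 is not a perfect cube, so h has no rational root, and a monic cubic with no rational root is irreducible), g is also irreducible (irreducibility is preserved under the substitution x → x - 10). Hence m_α(x) = x^3 - 30x^2 + 300x - 1647.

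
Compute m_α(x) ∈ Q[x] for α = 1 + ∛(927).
m_α(x) = x^3 - 3x^2 + 3x - 928

Set β = α - 1 = ∛(927), so β^3 = 927. Then (α - 1)^3 - 927 = 0, i.e. α is a root of g(x) = (x - 1)^3 - 927 = x^3 - 3x^2 + 3x - 928. Since g(x) = h(x - 1) where h(x) = x^3 - 927, and h is irreducible over Q (because 927 is not a perfect cube, so h has no rational root, and a monic cubic with no rational root is irreducible), g is also irreducible (irreducibility is preserved under the substitution x → x - 1). Hence m_α(x) = x^3 - 3x^2 + 3x - 928.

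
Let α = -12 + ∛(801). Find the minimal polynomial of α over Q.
m_α(x) = x^3 + 36x^2 + 432x + 927

Set β = α + 12 = ∛(801), so β^3 = 801. Then (α + 12)^3 - 801 = 0, i.e. α is a root of g(x) = (x + 12)^3 - 801 = x^3 + 36x^2 + 432x + 927. Since g(x) = h(x + 12) where h(x) = x^3 - 801, and h is irreducible over Q (because 801 is not a perfect cube, so h has no rational root, and a monic cubic with no rational root is irreducible), g is also irreducible (irreducibility is preserved under the substitution x → x + 12). Hence m_α(x) = x^3 + 36x^2 + 432x + 927.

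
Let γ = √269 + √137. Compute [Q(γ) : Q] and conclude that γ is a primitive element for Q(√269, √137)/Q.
[Q(γ) : Q] = 4 (equivalently, Q(γ) = Q(√269, √137))

Obviously Q(γ) ⊆ Q(√269, √137), and [Q(√269, √137):Q] = 4 (since 269, 137 are distinct squarefree integers > 1 with 36853 not a perfect square). To show equality we compute the minimal polynomial of γ. From γ = √269 + √137: γ^2 = 269 + 2√(36853) + 137 = 406 + 2√(36853), so γ^2 - 406 = 2√(36853); squaring, (γ^2 - 406)^2 = 4·36853, i.e. γ^4 - 812γ^2 + 164836 - 147412 = 0, i.e. γ^4 - 812γ^2 + 17424 = 0. So γ is a root of x^4 - 812x^2 + 17424. This polynomial is irreducible over Q: it has no rational root (each ±√269 ± √137 is irrational), and any factorization into two quadratics over Q would force √(36853) ∈ Q (pairing opposite roots) or √269, √137 ∈ Q (other pairings), all impossible. Hence [Q(γ):Q] = 4 = [Q(√269, √137):Q], so Q(γ) = Q(√269, √137).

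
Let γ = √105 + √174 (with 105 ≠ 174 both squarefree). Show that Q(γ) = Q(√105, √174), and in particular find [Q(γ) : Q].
[Q(γ) : Q] = 4 (equivalently, Q(γ) = Q(√105, √174))

Obviously Q(γ) ⊆ Q(√105, √174), and [Q(√105, √174):Q] = 4 (since 105, 174 are distinct squarefree integers > 1 with 18270 not a perfect square). To show equality we compute the minimal polynomial of γ. From γ = √105 + √174: γ^2 = 105 + 2√(18270) + 174 = 279 + 2√(18270), so γ^2 - 279 = 2√(18270); squaring, (γ^2 - 279)^2 = 4·18270, i.e. γ^4 - 558γ^2 + 77841 - 73080 = 0, i.e. γ^4 - 558γ^2 + 4761 = 0. So γ is a root of x^4 - 558x^2 + 4761. This polynomial is irreducible over Q: it has no rational root (each ±√105 ± √174 is irrational), and any factorization into two quadratics over Q would force √(18270) ∈ Q (pairing opposite roots) or √105, √174 ∈ Q (other pairings), all impossible. Hence [Q(γ):Q] = 4 = [Q(√105, √174):Q], so Q(γ) = Q(√105, √174).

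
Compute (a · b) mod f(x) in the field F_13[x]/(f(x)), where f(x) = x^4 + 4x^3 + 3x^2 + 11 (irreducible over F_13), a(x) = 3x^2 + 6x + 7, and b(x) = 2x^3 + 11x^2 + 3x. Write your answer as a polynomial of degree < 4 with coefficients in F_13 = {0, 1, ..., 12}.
a · b ≡ 6x^2 + 7x + 3 (mod f(x))

Multiply in F_13[x]: a(x)·b(x) = (3x^2 + 6x + 7)·(2x^3 + 11x^2 + 3x) = 6x^5 + 6x^4 + 11x^3 + 4x^2 + 8x. This has degree ≥ 4, so divide by f(x) over F_13: 6x^5 + 6x^4 + 11x^3 + 4x^2 + 8x = (6x + 8)·(x^4 + 4x^3 + 3x^2 + 11) + (6x^2 + 7x + 3). Hence a·b ≡ 6x^2 + 7x + 3 (mod f). (F_13[x]/(f) is a field with 13^4 = 28561 elements since f is irreducible of degree 4.)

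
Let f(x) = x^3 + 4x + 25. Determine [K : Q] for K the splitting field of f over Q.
[K : Q] = 6

By the rational root test, any rational root of the monic integer polynomial f(x) = x^3 + 4x + 25 must be an integer dividing the constant term 25, i.e. one of ±{1, 5, 25}. Evaluating: f(1) = 30, f(-1) = 20, f(5) = 170, f(-5) = -120, f(25) = 15750, f(-25) = -15700; none is 0, so f has no rational root and is therefore irreducible over Q (a cubic with no linear factor over a field is irreducible). For an irreducible cubic, the Galois group is A_3 or S_3 according as the discriminant disc(f) = -4a^3 - 27b^2 = -4·(4)^3 - 27·(25)^2 = -17131 is or is not a square in Q. Here disc(f) = -17131 is not a perfect square in Q, so the Galois group of f over Q is not contained in A_3 and must be all of S_3. The splitting field has degree |S_3| = 6 over Q, so [K : Q] = 6.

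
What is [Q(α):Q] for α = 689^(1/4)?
[Q(α):Q] = 4

α is a root of x^4 - 689. By Eisenstein's criterion at the prime p = 13 (which divides the constant term 689 but p^2 = 169 does not, since 689 is squarefree), x^4 - 689 is irreducible over Q. Hence [Q(α):Q] = 4.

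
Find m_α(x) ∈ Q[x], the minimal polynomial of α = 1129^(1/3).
m_α(x) = x^3 - 1129

α satisfies α^3 = 1129, so x^3 - 1129 annihilates α. By the rational root test, a rational root p/q (in lowest terms) of x^3 - 1129 would satisfy p^3 = 1129 q^3, forcing q = 1 and p^3 = 1129; but 1129 is not a perfect cube, contradiction. A monic cubic over Q with no rational root is irreducible (any nontrivial factorization would include a linear factor). Hence x^3 - 1129 is the minimal polynomial of α, and in particular [Q(α):Q] = 3.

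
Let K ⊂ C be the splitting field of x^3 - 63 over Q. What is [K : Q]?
[K : Q] = 6

The roots of x^3 - 63 are ∛63, ω∛63, ω^2∛63 where ω = e^(2πi/3) is a primitive cube root of unity, so K = Q(∛63, ω). Now [Q(∛63):Q] = 3 (since 63 is not a perfect cube, x^3 - 63 is irreducible) and [Q(ω):Q] = 2. Both 2 and 3 divide [K:Q], and [K:Q] ≤ 3·2 = 6, so [K:Q] = 6. (Equivalently: Q(∛63) ⊂ R but ω ∉ R, so [K : Q(∛63)] = 2.)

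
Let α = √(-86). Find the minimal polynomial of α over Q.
m_α(x) = x^2 + 86

α satisfies α^2 + 86 = 0, so x^2 + 86 annihilates α. Since d = -86 is squarefree and ≠ 1, it is not a perfect square in Q, so x^2 + 86 has no rational root and is therefore irreducible over Q (a degree-2 polynomial over a field is irreducible iff it has no root). Hence m_α(x) = x^2 + 86.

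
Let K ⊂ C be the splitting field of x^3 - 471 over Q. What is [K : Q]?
[K : Q] = 6

The roots of x^3 - 471 are ∛471, ω∛471, ω^2∛471 where ω = e^(2πi/3) is a primitive cube root of unity, so K = Q(∛471, ω). Now [Q(∛471):Q] = 3 (since 471 is not a perfect cube, x^3 - 471 is irreducible) and [Q(ω):Q] = 2. Both 2 and 3 divide [K:Q], and [K:Q] ≤ 3·2 = 6, so [K:Q] = 6. (Equivalently: Q(∛471) ⊂ R but ω ∉ R, so [K : Q(∛471)] = 2.)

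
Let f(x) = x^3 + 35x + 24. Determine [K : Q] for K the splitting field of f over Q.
[K : Q] = 6

By the rational root test, any rational root of the monic integer polynomial f(x) = x^3 + 35x + 24 must be an integer dividing the constant term 24, i.e. one of ±{1, 2, 3, 4, 6, 8, 12, 24}. Evaluating: f(1) = 60, f(-1) = -12, f(2) = 102, f(-2) = -54, f(3) = 156, f(-3) = -108, f(4) = 228, f(-4) = -180, f(6) = 450, f(-6) = -402, f(8) = 816, f(-8) = -768, f(12) = 2172, f(-12) = -2124, f(24) = 14688, f(-24) = -14640; none is 0, so f has no rational root and is therefore irreducible over Q (a cubic with no linear factor over a field is irreducible). For an irreducible cubic, the Galois group is A_3 or S_3 according as the discriminant disc(f) = -4a^3 - 27b^2 = -4·(35)^3 - 27·(24)^2 = -187052 is or is not a square in Q. Here disc(f) = -187052 is not a perfect square in Q, so the Galois group of f over Q is not contained in A_3 and must be all of S_3. The splitting field has degree |S_3| = 6 over Q, so [K : Q] = 6.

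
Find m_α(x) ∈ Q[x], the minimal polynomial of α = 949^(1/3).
m_α(x) = x^3 - 949

α satisfies α^3 = 949, so x^3 - 949 annihilates α. By the rational root test, a rational root p/q (in lowest terms) of x^3 - 949 would satisfy p^3 = 949 q^3, forcing q = 1 and p^3 = 949; but 949 is not a perfect cube, contradiction. A monic cubic over Q with no rational root is irreducible (any nontrivial factorization would include a linear factor). Hence x^3 - 949 is the minimal polynomial of α, and in particular [Q(α):Q] = 3.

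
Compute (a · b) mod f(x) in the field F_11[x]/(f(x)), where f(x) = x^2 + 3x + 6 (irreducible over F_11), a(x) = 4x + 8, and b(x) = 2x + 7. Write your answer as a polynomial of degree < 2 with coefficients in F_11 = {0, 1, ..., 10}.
a · b ≡ 9x + 8 (mod f(x))

Multiply in F_11[x]: a(x)·b(x) = (4x + 8)·(2x + 7) = 8x^2 + 1. This has degree ≥ 2, so divide by f(x) over F_11: 8x^2 + 1 = (8)·(x^2 + 3x + 6) + (9x + 8). Hence a·b ≡ 9x + 8 (mod f). (F_11[x]/(f) is a field with 11^2 = 121 elements since f is irreducible of degree 2.)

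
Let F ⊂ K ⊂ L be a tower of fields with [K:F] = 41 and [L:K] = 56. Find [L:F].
[L:F] = 2296

The tower law says that for any tower of field extensions F ⊂ K ⊂ L with finite degrees, [L:F] = [L:K] · [K:F]. Here this gives [L:F] = 56 · 41 = 2296.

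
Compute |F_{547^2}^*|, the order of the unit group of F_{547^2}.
|F_{547^2}^*| = 299208

F_{547^2} has 547^2 = 299209 elements; its multiplicative group consists of all nonzero elements, so |F_{547^2}^*| = 299209 - 1 = 299208. (It is cyclic since any finite subgroup of the multiplicative group of a field is cyclic.)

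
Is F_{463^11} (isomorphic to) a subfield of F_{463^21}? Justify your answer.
No: F_{463^11} is not a subfield of F_{463^21}

F_{p^m} embeds in F_{p^n} iff m | n. Here 11 ∤ 21 (since 21 = 1·11 + 10 with remainder 10 ≠ 0), so F_{463^11} is not a subfield of F_{463^21}. Equivalently: if it were, the tower law would give 11 = [F_{463^11}:F_463] dividing [F_{463^21}:F_463] = 21, contradiction.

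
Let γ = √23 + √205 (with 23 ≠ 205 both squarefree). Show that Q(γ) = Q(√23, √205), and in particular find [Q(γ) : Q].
[Q(γ) : Q] = 4 (equivalently, Q(γ) = Q(√23, √205))

Obviously Q(γ) ⊆ Q(√23, √205), and [Q(√23, √205):Q] = 4 (since 23, 205 are distinct squarefree integers > 1 with 4715 not a perfect square). To show equality we compute the minimal polynomial of γ. From γ = √23 + √205: γ^2 = 23 + 2√(4715) + 205 = 228 + 2√(4715), so γ^2 - 228 = 2√(4715); squaring, (γ^2 - 228)^2 = 4·4715, i.e. γ^4 - 456γ^2 + 51984 - 18860 = 0, i.e. γ^4 - 456γ^2 + 33124 = 0. So γ is a root of x^4 - 456x^2 + 33124. This polynomial is irreducible over Q: it has no rational root (each ±√23 ± √205 is irrational), and any factorization into two quadratics over Q would force √(4715) ∈ Q (pairing opposite roots) or √23, √205 ∈ Q (other pairings), all impossible. Hence [Q(γ):Q] = 4 = [Q(√23, √205):Q], so Q(γ) = Q(√23, √205).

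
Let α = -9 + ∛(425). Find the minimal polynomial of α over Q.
m_α(x) = x^3 + 27x^2 + 243x + 304

Set β = α + 9 = ∛(425), so β^3 = 425. Then (α + 9)^3 - 425 = 0, i.e. α is a root of g(x) = (x + 9)^3 - 425 = x^3 + 27x^2 + 243x + 304. Since g(x) = h(x + 9) where h(x) = x^3 - 425, and h is irreducible over Q (because 425 is not a perfect cube, so h has no rational root, and a monic cubic with no rational root is irreducible), g is also irreducible (irreducibility is preserved under the substitution x → x + 9). Hence m_α(x) = x^3 + 27x^2 + 243x + 304.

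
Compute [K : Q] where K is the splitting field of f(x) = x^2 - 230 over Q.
[K : Q] = 2

f(x) = x^2 - 230 factors as (x - √230)(x + √230). The splitting field is K = Q(√230). Since 230 is squarefree and > 1, it is not a perfect square, so x^2 - 230 is irreducible over Q and [Q(√230) : Q] = 2. Hence [K : Q] = 2.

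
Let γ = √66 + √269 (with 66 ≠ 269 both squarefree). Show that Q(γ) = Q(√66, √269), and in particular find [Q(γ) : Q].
[Q(γ) : Q] = 4 (equivalently, Q(γ) = Q(√66, √269))

Obviously Q(γ) ⊆ Q(√66, √269), and [Q(√66, √269):Q] = 4 (since 66, 269 are distinct squarefree integers > 1 with 17754 not a perfect square). To show equality we compute the minimal polynomial of γ. From γ = √66 + √269: γ^2 = 66 + 2√(17754) + 269 = 335 + 2√(17754), so γ^2 - 335 = 2√(17754); squaring, (γ^2 - 335)^2 = 4·17754, i.e. γ^4 - 670γ^2 + 112225 - 71016 = 0, i.e. γ^4 - 670γ^2 + 41209 = 0. So γ is a root of x^4 - 670x^2 + 41209. This polynomial is irreducible over Q: it has no rational root (each ±√66 ± √269 is irrational), and any factorization into two quadratics over Q would force √(17754) ∈ Q (pairing opposite roots) or √66, √269 ∈ Q (other pairings), all impossible. Hence [Q(γ):Q] = 4 = [Q(√66, √269):Q], so Q(γ) = Q(√66, √269).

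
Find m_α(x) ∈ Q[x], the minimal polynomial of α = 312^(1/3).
m_α(x) = x^3 - 312

α satisfies α^3 = 312, so x^3 - 312 annihilates α. By the rational root test, a rational root p/q (in lowest terms) of x^3 - 312 would satisfy p^3 = 312 q^3, forcing q = 1 and p^3 = 312; but 312 is not a perfect cube, contradiction. A monic cubic over Q with no rational root is irreducible (any nontrivial factorization would include a linear factor). Hence x^3 - 312 is the minimal polynomial of α, and in particular [Q(α):Q] = 3.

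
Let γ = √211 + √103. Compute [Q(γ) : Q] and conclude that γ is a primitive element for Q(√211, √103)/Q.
[Q(γ) : Q] = 4 (equivalently, Q(γ) = Q(√211, √103))

Obviously Q(γ) ⊆ Q(√211, √103), and [Q(√211, √103):Q] = 4 (since 211, 103 are distinct squarefree integers > 1 with 21733 not a perfect square). To show equality we compute the minimal polynomial of γ. From γ = √211 + √103: γ^2 = 211 + 2√(21733) + 103 = 314 + 2√(21733), so γ^2 - 314 = 2√(21733); squaring, (γ^2 - 314)^2 = 4·21733, i.e. γ^4 - 628γ^2 + 98596 - 86932 = 0, i.e. γ^4 - 628γ^2 + 11664 = 0. So γ is a root of x^4 - 628x^2 + 11664. This polynomial is irreducible over Q: it has no rational root (each ±√211 ± √103 is irrational), and any factorization into two quadratics over Q would force √(21733) ∈ Q (pairing opposite roots) or √211, √103 ∈ Q (other pairings), all impossible. Hence [Q(γ):Q] = 4 = [Q(√211, √103):Q], so Q(γ) = Q(√211, √103).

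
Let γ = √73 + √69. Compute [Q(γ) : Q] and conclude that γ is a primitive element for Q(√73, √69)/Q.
[Q(γ) : Q] = 4 (equivalently, Q(γ) = Q(√73, √69))

Obviously Q(γ) ⊆ Q(√73, √69), and [Q(√73, √69):Q] = 4 (since 73, 69 are distinct squarefree integers > 1 with 5037 not a perfect square). To show equality we compute the minimal polynomial of γ. From γ = √73 + √69: γ^2 = 73 + 2√(5037) + 69 = 142 + 2√(5037), so γ^2 - 142 = 2√(5037); squaring, (γ^2 - 142)^2 = 4·5037, i.e. γ^4 - 284γ^2 + 20164 - 20148 = 0, i.e. γ^4 - 284γ^2 + 16 = 0. So γ is a root of x^4 - 284x^2 + 16. This polynomial is irreducible over Q: it has no rational root (each ±√73 ± √69 is irrational), and any factorization into two quadratics over Q would force √(5037) ∈ Q (pairing opposite roots) or √73, √69 ∈ Q (other pairings), all impossible. Hence [Q(γ):Q] = 4 = [Q(√73, √69):Q], so Q(γ) = Q(√73, √69).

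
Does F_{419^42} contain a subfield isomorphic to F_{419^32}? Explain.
No: F_{419^32} is not a subfield of F_{419^42}

F_{p^m} embeds in F_{p^n} iff m | n. Here 32 ∤ 42 (since 42 = 1·32 + 10 with remainder 10 ≠ 0), so F_{419^32} is not a subfield of F_{419^42}. Equivalently: if it were, the tower law would give 32 = [F_{419^32}:F_419] dividing [F_{419^42}:F_419] = 42, contradiction.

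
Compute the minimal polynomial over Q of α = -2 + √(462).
m_α(x) = x^2 + 4x - 458

From α + 2 = √(462), squaring gives (α + 2)^2 = 462, i.e. α^2 + 4α + 4 = 462, so α^2 + 4α - 458 = 0. The discriminant of x^2 + 4x - 458 is (4)^2 - 4·(-458) = 16 + 1832 = 1848, and 4·(462) is not a perfect square in Q since 462 is squarefree and ≠ 1. Hence x^2 + 4x - 458 is irreducible over Q and is the minimal polynomial of α.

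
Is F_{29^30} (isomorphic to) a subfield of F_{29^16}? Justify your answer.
No: F_{29^30} is not a subfield of F_{29^16}

F_{p^m} embeds in F_{p^n} iff m | n. Here 30 ∤ 16 (since 16 = 0·30 + 16 with remainder 16 ≠ 0), so F_{29^30} is not a subfield of F_{29^16}. Equivalently: if it were, the tower law would give 30 = [F_{29^30}:F_29] dividing [F_{29^16}:F_29] = 16, contradiction.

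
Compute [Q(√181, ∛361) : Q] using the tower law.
[Q(√181, ∛361) : Q] = 6

Let L = Q(√181, ∛361). Since Q(√181) ⊂ L and [Q(√181):Q] = 2, the tower law gives 2 | [L:Q]. Likewise Q(∛361) ⊂ L with [Q(∛361):Q] = 3 (because 361 is not a perfect cube), so 3 | [L:Q]. As gcd(2,3) = 1, [L:Q] is divisible by 6. Conversely L is generated over Q by √181 and ∛361, so [L:Q] ≤ 2·3 = 6. Therefore [Q(√181, ∛361) : Q] = 6.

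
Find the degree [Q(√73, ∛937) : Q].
[Q(√73, ∛937) : Q] = 6

Let L = Q(√73, ∛937). Since Q(√73) ⊂ L and [Q(√73):Q] = 2, the tower law gives 2 | [L:Q]. Likewise Q(∛937) ⊂ L with [Q(∛937):Q] = 3 (because 937 is not a perfect cube), so 3 | [L:Q]. As gcd(2,3) = 1, [L:Q] is divisible by 6. Conversely L is generated over Q by √73 and ∛937, so [L:Q] ≤ 2·3 = 6. Therefore [Q(√73, ∛937) : Q] = 6.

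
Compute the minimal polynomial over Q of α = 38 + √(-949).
m_α(x) = x^2 - 76x + 2393

From α - 38 = √(-949), squaring gives (α - 38)^2 = -949, i.e. α^2 - 76α + 1444 = -949, so α^2 - 76α + 2393 = 0. The discriminant of x^2 - 76x + 2393 is (-76)^2 - 4·(2393) = 5776 - 9572 = -3796, and 4·(-949) is not a perfect square in Q since -949 is squarefree and ≠ 1. Hence x^2 - 76x + 2393 is irreducible over Q and is the minimal polynomial of α.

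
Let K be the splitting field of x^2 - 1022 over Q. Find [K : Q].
[K : Q] = 2

f(x) = x^2 - 1022 factors as (x - √1022)(x + √1022). The splitting field is K = Q(√1022). Since 1022 is squarefree and > 1, it is not a perfect square, so x^2 - 1022 is irreducible over Q and [Q(√1022) : Q] = 2. Hence [K : Q] = 2.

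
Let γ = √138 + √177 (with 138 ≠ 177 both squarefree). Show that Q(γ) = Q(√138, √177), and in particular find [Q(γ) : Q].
[Q(γ) : Q] = 4 (equivalently, Q(γ) = Q(√138, √177))

Obviously Q(γ) ⊆ Q(√138, √177), and [Q(√138, √177):Q] = 4 (since 138, 177 are distinct squarefree integers > 1 with 24426 not a perfect square). To show equality we compute the minimal polynomial of γ. From γ = √138 + √177: γ^2 = 138 + 2√(24426) + 177 = 315 + 2√(24426), so γ^2 - 315 = 2√(24426); squaring, (γ^2 - 315)^2 = 4·24426, i.e. γ^4 - 630γ^2 + 99225 - 97704 = 0, i.e. γ^4 - 630γ^2 + 1521 = 0. So γ is a root of x^4 - 630x^2 + 1521. This polynomial is irreducible over Q: it has no rational root (each ±√138 ± √177 is irrational), and any factorization into two quadratics over Q would force √(24426) ∈ Q (pairing opposite roots) or √138, √177 ∈ Q (other pairings), all impossible. Hence [Q(γ):Q] = 4 = [Q(√138, √177):Q], so Q(γ) = Q(√138, √177).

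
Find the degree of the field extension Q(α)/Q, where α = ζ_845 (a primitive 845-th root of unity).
[Q(α):Q] = 624

The minimal polynomial of ζ_845 over Q is the 845-th cyclotomic polynomial Φ_845(x), which is irreducible over Q and has degree φ(845) = 624. Hence [Q(α):Q] = φ(845) = 624.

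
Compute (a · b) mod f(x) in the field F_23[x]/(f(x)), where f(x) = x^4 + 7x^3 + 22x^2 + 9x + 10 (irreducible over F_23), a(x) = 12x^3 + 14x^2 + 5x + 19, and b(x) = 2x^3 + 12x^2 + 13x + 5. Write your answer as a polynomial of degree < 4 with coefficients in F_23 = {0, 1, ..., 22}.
a · b ≡ 3x^3 + 3x^2 + 22x + 15 (mod f(x))

Multiply in F_23[x]: a(x)·b(x) = (12x^3 + 14x^2 + 5x + 19)·(2x^3 + 12x^2 + 13x + 5) = x^6 + 11x^5 + 12x^4 + 18x^3 + 18x^2 + 19x + 3. This has degree ≥ 4, so divide by f(x) over F_23: x^6 + 11x^5 + 12x^4 + 18x^3 + 18x^2 + 19x + 3 = (x^2 + 4x + 8)·(x^4 + 7x^3 + 22x^2 + 9x + 10) + (3x^3 + 3x^2 + 22x + 15). Hence a·b ≡ 3x^3 + 3x^2 + 22x + 15 (mod f). (F_23[x]/(f) is a field with 23^4 = 279841 elements since f is irreducible of degree 4.)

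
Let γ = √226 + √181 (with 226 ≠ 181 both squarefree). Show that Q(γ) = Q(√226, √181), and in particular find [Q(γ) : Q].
[Q(γ) : Q] = 4 (equivalently, Q(γ) = Q(√226, √181))

Obviously Q(γ) ⊆ Q(√226, √181), and [Q(√226, √181):Q] = 4 (since 226, 181 are distinct squarefree integers > 1 with 40906 not a perfect square). To show equality we compute the minimal polynomial of γ. From γ = √226 + √181: γ^2 = 226 + 2√(40906) + 181 = 407 + 2√(40906), so γ^2 - 407 = 2√(40906); squaring, (γ^2 - 407)^2 = 4·40906, i.e. γ^4 - 814γ^2 + 165649 - 163624 = 0, i.e. γ^4 - 814γ^2 + 2025 = 0. So γ is a root of x^4 - 814x^2 + 2025. This polynomial is irreducible over Q: it has no rational root (each ±√226 ± √181 is irrational), and any factorization into two quadratics over Q would force √(40906) ∈ Q (pairing opposite roots) or √226, √181 ∈ Q (other pairings), all impossible. Hence [Q(γ):Q] = 4 = [Q(√226, √181):Q], so Q(γ) = Q(√226, √181).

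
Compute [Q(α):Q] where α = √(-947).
[Q(α):Q] = 2

[Q(α):Q] equals the degree of the minimal polynomial of α. Here α^2 = -947 and x^2 + 947 is irreducible (d = -947 is squarefree, ≠ 1, hence not a square), so deg(m_α) = 2. Thus [Q(α):Q] = 2.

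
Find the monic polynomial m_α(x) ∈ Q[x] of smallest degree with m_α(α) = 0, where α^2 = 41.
m_α(x) = x^2 - 41

α satisfies α^2 - 41 = 0, so x^2 - 41 annihilates α. Since d = 41 is squarefree and ≠ 1, it is not a perfect square in Q, so x^2 - 41 has no rational root and is therefore irreducible over Q (a degree-2 polynomial over a field is irreducible iff it has no root). Hence m_α(x) = x^2 - 41.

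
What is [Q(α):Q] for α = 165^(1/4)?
[Q(α):Q] = 4

α is a root of x^4 - 165. By Eisenstein's criterion at the prime p = 3 (which divides the constant term 165 but p^2 = 9 does not, since 165 is squarefree), x^4 - 165 is irreducible over Q. Hence [Q(α):Q] = 4.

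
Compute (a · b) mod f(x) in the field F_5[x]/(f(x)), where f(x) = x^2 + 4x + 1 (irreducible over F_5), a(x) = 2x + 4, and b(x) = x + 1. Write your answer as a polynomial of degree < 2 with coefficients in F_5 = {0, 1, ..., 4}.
a · b ≡ 3x + 2 (mod f(x))

Multiply in F_5[x]: a(x)·b(x) = (2x + 4)·(x + 1) = 2x^2 + x + 4. This has degree ≥ 2, so divide by f(x) over F_5: 2x^2 + x + 4 = (2)·(x^2 + 4x + 1) + (3x + 2). Hence a·b ≡ 3x + 2 (mod f). (F_5[x]/(f) is a field with 5^2 = 25 elements since f is irreducible of degree 2.)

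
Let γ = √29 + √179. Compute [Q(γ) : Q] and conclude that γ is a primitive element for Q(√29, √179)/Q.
[Q(γ) : Q] = 4 (equivalently, Q(γ) = Q(√29, √179))

Obviously Q(γ) ⊆ Q(√29, √179), and [Q(√29, √179):Q] = 4 (since 29, 179 are distinct squarefree integers > 1 with 5191 not a perfect square). To show equality we compute the minimal polynomial of γ. From γ = √29 + √179: γ^2 = 29 + 2√(5191) + 179 = 208 + 2√(5191), so γ^2 - 208 = 2√(5191); squaring, (γ^2 - 208)^2 = 4·5191, i.e. γ^4 - 416γ^2 + 43264 - 20764 = 0, i.e. γ^4 - 416γ^2 + 22500 = 0. So γ is a root of x^4 - 416x^2 + 22500. This polynomial is irreducible over Q: it has no rational root (each ±√29 ± √179 is irrational), and any factorization into two quadratics over Q would force √(5191) ∈ Q (pairing opposite roots) or √29, √179 ∈ Q (other pairings), all impossible. Hence [Q(γ):Q] = 4 = [Q(√29, √179):Q], so Q(γ) = Q(√29, √179).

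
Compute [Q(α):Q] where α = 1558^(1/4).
[Q(α):Q] = 4

α is a root of x^4 - 1558. By Eisenstein's criterion at the prime p = 2 (which divides the constant term 1558 but p^2 = 4 does not, since 1558 is squarefree), x^4 - 1558 is irreducible over Q. Hence [Q(α):Q] = 4.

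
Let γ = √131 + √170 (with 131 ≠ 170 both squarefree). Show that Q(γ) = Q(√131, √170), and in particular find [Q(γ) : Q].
[Q(γ) : Q] = 4 (equivalently, Q(γ) = Q(√131, √170))

Obviously Q(γ) ⊆ Q(√131, √170), and [Q(√131, √170):Q] = 4 (since 131, 170 are distinct squarefree integers > 1 with 22270 not a perfect square). To show equality we compute the minimal polynomial of γ. From γ = √131 + √170: γ^2 = 131 + 2√(22270) + 170 = 301 + 2√(22270), so γ^2 - 301 = 2√(22270); squaring, (γ^2 - 301)^2 = 4·22270, i.e. γ^4 - 602γ^2 + 90601 - 89080 = 0, i.e. γ^4 - 602γ^2 + 1521 = 0. So γ is a root of x^4 - 602x^2 + 1521. This polynomial is irreducible over Q: it has no rational root (each ±√131 ± √170 is irrational), and any factorization into two quadratics over Q would force √(22270) ∈ Q (pairing opposite roots) or √131, √170 ∈ Q (other pairings), all impossible. Hence [Q(γ):Q] = 4 = [Q(√131, √170):Q], so Q(γ) = Q(√131, √170).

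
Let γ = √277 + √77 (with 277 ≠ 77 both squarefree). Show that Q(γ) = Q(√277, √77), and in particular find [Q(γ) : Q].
[Q(γ) : Q] = 4 (equivalently, Q(γ) = Q(√277, √77))

Obviously Q(γ) ⊆ Q(√277, √77), and [Q(√277, √77):Q] = 4 (since 277, 77 are distinct squarefree integers > 1 with 21329 not a perfect square). To show equality we compute the minimal polynomial of γ. From γ = √277 + √77: γ^2 = 277 + 2√(21329) + 77 = 354 + 2√(21329), so γ^2 - 354 = 2√(21329); squaring, (γ^2 - 354)^2 = 4·21329, i.e. γ^4 - 708γ^2 + 125316 - 85316 = 0, i.e. γ^4 - 708γ^2 + 40000 = 0. So γ is a root of x^4 - 708x^2 + 40000. This polynomial is irreducible over Q: it has no rational root (each ±√277 ± √77 is irrational), and any factorization into two quadratics over Q would force √(21329) ∈ Q (pairing opposite roots) or √277, √77 ∈ Q (other pairings), all impossible. Hence [Q(γ):Q] = 4 = [Q(√277, √77):Q], so Q(γ) = Q(√277, √77).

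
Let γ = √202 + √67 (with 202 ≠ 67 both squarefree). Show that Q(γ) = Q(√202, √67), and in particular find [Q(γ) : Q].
[Q(γ) : Q] = 4 (equivalently, Q(γ) = Q(√202, √67))

Obviously Q(γ) ⊆ Q(√202, √67), and [Q(√202, √67):Q] = 4 (since 202, 67 are distinct squarefree integers > 1 with 13534 not a perfect square). To show equality we compute the minimal polynomial of γ. From γ = √202 + √67: γ^2 = 202 + 2√(13534) + 67 = 269 + 2√(13534), so γ^2 - 269 = 2√(13534); squaring, (γ^2 - 269)^2 = 4·13534, i.e. γ^4 - 538γ^2 + 72361 - 54136 = 0, i.e. γ^4 - 538γ^2 + 18225 = 0. So γ is a root of x^4 - 538x^2 + 18225. This polynomial is irreducible over Q: it has no rational root (each ±√202 ± √67 is irrational), and any factorization into two quadratics over Q would force √(13534) ∈ Q (pairing opposite roots) or √202, √67 ∈ Q (other pairings), all impossible. Hence [Q(γ):Q] = 4 = [Q(√202, √67):Q], so Q(γ) = Q(√202, √67).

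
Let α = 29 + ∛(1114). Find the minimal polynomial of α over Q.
m_α(x) = x^3 - 87x^2 + 2523x - 25503

Set β = α - 29 = ∛(1114), so β^3 = 1114. Then (α - 29)^3 - 1114 = 0, i.e. α is a root of g(x) = (x - 29)^3 - 1114 = x^3 - 87x^2 + 2523x - 25503. Since g(x) = h(x - 29) where h(x) = x^3 - 1114, and h is irreducible over Q (because 1114 is not a perfect cube, so h has no rational root, and a monic cubic with no rational root is irreducible), g is also irreducible (irreducibility is preserved under the substitution x → x - 29). Hence m_α(x) = x^3 - 87x^2 + 2523x - 25503.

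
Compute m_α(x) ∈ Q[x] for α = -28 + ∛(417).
m_α(x) = x^3 + 84x^2 + 2352x + 21535

Set β = α + 28 = ∛(417), so β^3 = 417. Then (α + 28)^3 - 417 = 0, i.e. α is a root of g(x) = (x + 28)^3 - 417 = x^3 + 84x^2 + 2352x + 21535. Since g(x) = h(x + 28) where h(x) = x^3 - 417, and h is irreducible over Q (because 417 is not a perfect cube, so h has no rational root, and a monic cubic with no rational root is irreducible), g is also irreducible (irreducibility is preserved under the substitution x → x + 28). Hence m_α(x) = x^3 + 84x^2 + 2352x + 21535.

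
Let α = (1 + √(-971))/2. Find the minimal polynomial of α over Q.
m_α(x) = x^2 - x + 243

From 2α - 1 = √(-971), squaring gives (2α - 1)^2 = -971, i.e. 4α^2 - 4α + 1 = -971, so α^2 - α + (1 + 971)/4 = 0. Since -971 ≡ 1 (mod 4), (1 + 971)/4 = 243 ∈ Z. The polynomial x^2 - x + 243 has discriminant 1 - 4·(243) = -971, which is not a perfect square in Q (d = -971 is squarefree and ≠ 1), so x^2 - x + 243 is irreducible over Q. It is the minimal polynomial of α.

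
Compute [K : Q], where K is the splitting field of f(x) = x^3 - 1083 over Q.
[K : Q] = 6

The roots of x^3 - 1083 are ∛1083, ω∛1083, ω^2∛1083 where ω = e^(2πi/3) is a primitive cube root of unity, so K = Q(∛1083, ω). Now [Q(∛1083):Q] = 3 (since 1083 is not a perfect cube, x^3 - 1083 is irreducible) and [Q(ω):Q] = 2. Both 2 and 3 divide [K:Q], and [K:Q] ≤ 3·2 = 6, so [K:Q] = 6. (Equivalently: Q(∛1083) ⊂ R but ω ∉ R, so [K : Q(∛1083)] = 2.)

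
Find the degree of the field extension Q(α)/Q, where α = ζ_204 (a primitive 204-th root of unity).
[Q(α):Q] = 64

The minimal polynomial of ζ_204 over Q is the 204-th cyclotomic polynomial Φ_204(x), which is irreducible over Q and has degree φ(204) = 64. Hence [Q(α):Q] = φ(204) = 64.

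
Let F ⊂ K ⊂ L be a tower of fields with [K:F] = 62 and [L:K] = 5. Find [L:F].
[L:F] = 310

The tower law says that for any tower of field extensions F ⊂ K ⊂ L with finite degrees, [L:F] = [L:K] · [K:F]. Here this gives [L:F] = 5 · 62 = 310.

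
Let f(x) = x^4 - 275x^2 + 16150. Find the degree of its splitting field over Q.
[K : Q] = 4

Solving the quadratic in x^2: x^2 = (275 ± √(275^2 - 4·16150))/2 = (275 ± √11025)/2 = (275 ± 105)/2, giving x^2 = 190 or x^2 = 85. So f(x) = (x^2 - 190)(x^2 - 85) and the roots of f are ±√190, ±√85. Hence the splitting field is K = Q(√190, √85). Since 190 and 85 are distinct squarefree integers > 1, their product 16150 is not a perfect square, so √85 ∉ Q(√190). By the tower law [K:Q] = [Q(√190,√85):Q(√190)] · [Q(√190):Q] = 2 · 2 = 4.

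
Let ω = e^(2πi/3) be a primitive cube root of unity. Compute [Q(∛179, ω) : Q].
[Q(∛179, ω) : Q] = 6

[Q(∛179):Q] = 3 (min poly x^3 - 179, irreducible since 179 is not a perfect cube). [Q(ω):Q] = 2 (min poly x^2 + x + 1). Since Q(∛179) ⊂ R and ω ∉ R, we have ω ∉ Q(∛179), so x^2 + x + 1 remains irreducible over Q(∛179) and [Q(∛179, ω) : Q(∛179)] = 2. By the tower law, [Q(∛179, ω) : Q] = 3 · 2 = 6. (In fact Q(∛179, ω) is the splitting field of x^3 - 179 over Q.)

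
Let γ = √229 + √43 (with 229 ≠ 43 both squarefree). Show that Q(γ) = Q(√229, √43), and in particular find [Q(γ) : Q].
[Q(γ) : Q] = 4 (equivalently, Q(γ) = Q(√229, √43))

Obviously Q(γ) ⊆ Q(√229, √43), and [Q(√229, √43):Q] = 4 (since 229, 43 are distinct squarefree integers > 1 with 9847 not a perfect square). To show equality we compute the minimal polynomial of γ. From γ = √229 + √43: γ^2 = 229 + 2√(9847) + 43 = 272 + 2√(9847), so γ^2 - 272 = 2√(9847); squaring, (γ^2 - 272)^2 = 4·9847, i.e. γ^4 - 544γ^2 + 73984 - 39388 = 0, i.e. γ^4 - 544γ^2 + 34596 = 0. So γ is a root of x^4 - 544x^2 + 34596. This polynomial is irreducible over Q: it has no rational root (each ±√229 ± √43 is irrational), and any factorization into two quadratics over Q would force √(9847) ∈ Q (pairing opposite roots) or √229, √43 ∈ Q (other pairings), all impossible. Hence [Q(γ):Q] = 4 = [Q(√229, √43):Q], so Q(γ) = Q(√229, √43).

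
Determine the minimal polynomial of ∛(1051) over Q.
m_α(x) = x^3 - 1051

α satisfies α^3 = 1051, so x^3 - 1051 annihilates α. By the rational root test, a rational root p/q (in lowest terms) of x^3 - 1051 would satisfy p^3 = 1051 q^3, forcing q = 1 and p^3 = 1051; but 1051 is not a perfect cube, contradiction. A monic cubic over Q with no rational root is irreducible (any nontrivial factorization would include a linear factor). Hence x^3 - 1051 is the minimal polynomial of α, and in particular [Q(α):Q] = 3.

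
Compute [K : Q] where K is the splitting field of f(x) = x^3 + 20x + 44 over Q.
[K : Q] = 6

By the rational root test, any rational root of the monic integer polynomial f(x) = x^3 + 20x + 44 must be an integer dividing the constant term 44, i.e. one of ±{1, 2, 4, 11, 22, 44}. Evaluating: f(1) = 65, f(-1) = 23, f(2) = 92, f(-2) = -4, f(4) = 188, f(-4) = -100, f(11) = 1595, f(-11) = -1507, f(22) = 11132, f(-22) = -11044, f(44) = 86108, f(-44) = -86020; none is 0, so f has no rational root and is therefore irreducible over Q (a cubic with no linear factor over a field is irreducible). For an irreducible cubic, the Galois group is A_3 or S_3 according as the discriminant disc(f) = -4a^3 - 27b^2 = -4·(20)^3 - 27·(44)^2 = -84272 is or is not a square in Q. Here disc(f) = -84272 is not a perfect square in Q, so the Galois group of f over Q is not contained in A_3 and must be all of S_3. The splitting field has degree |S_3| = 6 over Q, so [K : Q] = 6.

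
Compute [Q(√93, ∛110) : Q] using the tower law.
[Q(√93, ∛110) : Q] = 6

Let L = Q(√93, ∛110). Since Q(√93) ⊂ L and [Q(√93):Q] = 2, the tower law gives 2 | [L:Q]. Likewise Q(∛110) ⊂ L with [Q(∛110):Q] = 3 (because 110 is not a perfect cube), so 3 | [L:Q]. As gcd(2,3) = 1, [L:Q] is divisible by 6. Conversely L is generated over Q by √93 and ∛110, so [L:Q] ≤ 2·3 = 6. Therefore [Q(√93, ∛110) : Q] = 6.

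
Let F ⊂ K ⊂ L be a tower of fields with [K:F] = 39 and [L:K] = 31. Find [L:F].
[L:F] = 1209

The tower law says that for any tower of field extensions F ⊂ K ⊂ L with finite degrees, [L:F] = [L:K] · [K:F]. Here this gives [L:F] = 31 · 39 = 1209.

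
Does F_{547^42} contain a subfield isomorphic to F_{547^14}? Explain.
Yes: F_{547^14} is a subfield of F_{547^42}

F_{p^m} embeds in F_{p^n} iff m | n (since F_{p^n} is the splitting field of x^(p^n) - x, and F_{p^m} ⊂ F_{p^n} forces p^n to be a power of p^m, i.e. m | n; conversely if m | n then every root of x^(p^m) - x is a root of x^(p^n) - x). Here 14 | 42 (since 42 = 3·14), so F_{547^14} is a subfield of F_{547^42}, and [F_{547^42} : F_{547^14}] = 42/14 = 3.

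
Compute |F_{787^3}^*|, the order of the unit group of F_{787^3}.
|F_{787^3}^*| = 487443402

F_{787^3} has 787^3 = 487443403 elements; its multiplicative group consists of all nonzero elements, so |F_{787^3}^*| = 487443403 - 1 = 487443402. (It is cyclic since any finite subgroup of the multiplicative group of a field is cyclic.)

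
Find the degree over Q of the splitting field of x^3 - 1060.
[K : Q] = 6

The roots of x^3 - 1060 are ∛1060, ω∛1060, ω^2∛1060 where ω = e^(2πi/3) is a primitive cube root of unity, so K = Q(∛1060, ω). Now [Q(∛1060):Q] = 3 (since 1060 is not a perfect cube, x^3 - 1060 is irreducible) and [Q(ω):Q] = 2. Both 2 and 3 divide [K:Q], and [K:Q] ≤ 3·2 = 6, so [K:Q] = 6. (Equivalently: Q(∛1060) ⊂ R but ω ∉ R, so [K : Q(∛1060)] = 2.)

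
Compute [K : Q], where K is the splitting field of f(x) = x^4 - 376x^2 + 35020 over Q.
[K : Q] = 4

Solving the quadratic in x^2: x^2 = (376 ± √(376^2 - 4·35020))/2 = (376 ± √1296)/2 = (376 ± 36)/2, giving x^2 = 206 or x^2 = 170. So f(x) = (x^2 - 206)(x^2 - 170) and the roots of f are ±√206, ±√170. Hence the splitting field is K = Q(√206, √170). Since 206 and 170 are distinct squarefree integers > 1, their product 35020 is not a perfect square, so √170 ∉ Q(√206). By the tower law [K:Q] = [Q(√206,√170):Q(√206)] · [Q(√206):Q] = 2 · 2 = 4.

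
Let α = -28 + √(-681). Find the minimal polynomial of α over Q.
m_α(x) = x^2 + 56x + 1465

From α + 28 = √(-681), squaring gives (α + 28)^2 = -681, i.e. α^2 + 56α + 784 = -681, so α^2 + 56α + 1465 = 0. The discriminant of x^2 + 56x + 1465 is (56)^2 - 4·(1465) = 3136 - 5860 = -2724, and 4·(-681) is not a perfect square in Q since -681 is squarefree and ≠ 1. Hence x^2 + 56x + 1465 is irreducible over Q and is the minimal polynomial of α.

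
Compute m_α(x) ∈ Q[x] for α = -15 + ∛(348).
m_α(x) = x^3 + 45x^2 + 675x + 3027

Set β = α + 15 = ∛(348), so β^3 = 348. Then (α + 15)^3 - 348 = 0, i.e. α is a root of g(x) = (x + 15)^3 - 348 = x^3 + 45x^2 + 675x + 3027. Since g(x) = h(x + 15) where h(x) = x^3 - 348, and h is irreducible over Q (because 348 is not a perfect cube, so h has no rational root, and a monic cubic with no rational root is irreducible), g is also irreducible (irreducibility is preserved under the substitution x → x + 15). Hence m_α(x) = x^3 + 45x^2 + 675x + 3027.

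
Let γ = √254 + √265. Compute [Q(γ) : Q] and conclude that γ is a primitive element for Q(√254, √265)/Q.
[Q(γ) : Q] = 4 (equivalently, Q(γ) = Q(√254, √265))

Obviously Q(γ) ⊆ Q(√254, √265), and [Q(√254, √265):Q] = 4 (since 254, 265 are distinct squarefree integers > 1 with 67310 not a perfect square). To show equality we compute the minimal polynomial of γ. From γ = √254 + √265: γ^2 = 254 + 2√(67310) + 265 = 519 + 2√(67310), so γ^2 - 519 = 2√(67310); squaring, (γ^2 - 519)^2 = 4·67310, i.e. γ^4 - 1038γ^2 + 269361 - 269240 = 0, i.e. γ^4 - 1038γ^2 + 121 = 0. So γ is a root of x^4 - 1038x^2 + 121. This polynomial is irreducible over Q: it has no rational root (each ±√254 ± √265 is irrational), and any factorization into two quadratics over Q would force √(67310) ∈ Q (pairing opposite roots) or √254, √265 ∈ Q (other pairings), all impossible. Hence [Q(γ):Q] = 4 = [Q(√254, √265):Q], so Q(γ) = Q(√254, √265).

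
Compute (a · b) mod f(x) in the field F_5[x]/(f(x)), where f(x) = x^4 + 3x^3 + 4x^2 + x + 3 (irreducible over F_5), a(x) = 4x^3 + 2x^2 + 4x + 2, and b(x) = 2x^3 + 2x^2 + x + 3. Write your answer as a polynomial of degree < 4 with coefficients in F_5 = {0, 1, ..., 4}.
a · b ≡ x^3 + 2x^2 + 1 (mod f(x))

Multiply in F_5[x]: a(x)·b(x) = (4x^3 + 2x^2 + 4x + 2)·(2x^3 + 2x^2 + x + 3) = 3x^6 + 2x^5 + x^4 + x^3 + 4x^2 + 4x + 1. This has degree ≥ 4, so divide by f(x) over F_5: 3x^6 + 2x^5 + x^4 + x^3 + 4x^2 + 4x + 1 = (3x^2 + 3x)·(x^4 + 3x^3 + 4x^2 + x + 3) + (x^3 + 2x^2 + 1). Hence a·b ≡ x^3 + 2x^2 + 1 (mod f). (F_5[x]/(f) is a field with 5^4 = 625 elements since f is irreducible of degree 4.)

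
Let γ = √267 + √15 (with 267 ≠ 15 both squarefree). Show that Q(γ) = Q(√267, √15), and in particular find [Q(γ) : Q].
[Q(γ) : Q] = 4 (equivalently, Q(γ) = Q(√267, √15))

Obviously Q(γ) ⊆ Q(√267, √15), and [Q(√267, √15):Q] = 4 (since 267, 15 are distinct squarefree integers > 1 with 4005 not a perfect square). To show equality we compute the minimal polynomial of γ. From γ = √267 + √15: γ^2 = 267 + 2√(4005) + 15 = 282 + 2√(4005), so γ^2 - 282 = 2√(4005); squaring, (γ^2 - 282)^2 = 4·4005, i.e. γ^4 - 564γ^2 + 79524 - 16020 = 0, i.e. γ^4 - 564γ^2 + 63504 = 0. So γ is a root of x^4 - 564x^2 + 63504. This polynomial is irreducible over Q: it has no rational root (each ±√267 ± √15 is irrational), and any factorization into two quadratics over Q would force √(4005) ∈ Q (pairing opposite roots) or √267, √15 ∈ Q (other pairings), all impossible. Hence [Q(γ):Q] = 4 = [Q(√267, √15):Q], so Q(γ) = Q(√267, √15).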